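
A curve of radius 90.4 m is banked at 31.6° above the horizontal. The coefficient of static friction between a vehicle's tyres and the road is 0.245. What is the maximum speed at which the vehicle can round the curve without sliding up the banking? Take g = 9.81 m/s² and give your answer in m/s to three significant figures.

30.0 m/s

At the maximum speed, friction acts down the slope at its limiting value f = μN. Radially (horizontal, toward centre): N sinθ + μN cosθ = mv²/r. Vertically: N cosθ − μN sinθ = mg.
Dividing: v² = r g (sinθ + μcosθ)/(cosθ − μsinθ).
sinθ + μcosθ = 0.5240 + 0.245×0.8517 = 0.7327; cosθ − μsinθ = 0.8517 − 0.245×0.5240 = 0.7234.
v² = 90.4 × 9.81 × 0.7327/0.7234 = 898.2 m²/s², so v = 29.97 m/s.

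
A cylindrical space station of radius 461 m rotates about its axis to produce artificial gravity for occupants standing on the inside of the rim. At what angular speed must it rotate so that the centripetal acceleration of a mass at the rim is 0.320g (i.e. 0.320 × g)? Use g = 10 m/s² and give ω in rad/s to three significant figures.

0.0833 rad/s

Centripetal acceleration a_c = ω²r. Setting ω²r = 0.320g:
ω = √(0.320g / r) = √(0.320 × 10.0 / 461) = √0.006941 = 0.08332 rad/s.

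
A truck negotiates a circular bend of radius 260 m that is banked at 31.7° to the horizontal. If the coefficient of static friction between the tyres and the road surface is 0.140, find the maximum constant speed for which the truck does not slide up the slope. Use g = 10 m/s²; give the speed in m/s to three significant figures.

46.4 m/s

At the maximum speed, friction acts down the slope at its limiting value f = μN. Radially (horizontal, toward centre): N sinθ + μN cosθ = mv²/r. Vertically: N cosθ − μN sinθ = mg.
Dividing: v² = r g (sinθ + μcosθ)/(cosθ − μsinθ).
sinθ + μcosθ = 0.5255 + 0.140×0.8508 = 0.6446; cosθ − μsinθ = 0.8508 − 0.140×0.5255 = 0.7772.
v² = 260 × 10.0 × 0.6446/0.7772 = 2156 m²/s², so v = 46.44 m/s.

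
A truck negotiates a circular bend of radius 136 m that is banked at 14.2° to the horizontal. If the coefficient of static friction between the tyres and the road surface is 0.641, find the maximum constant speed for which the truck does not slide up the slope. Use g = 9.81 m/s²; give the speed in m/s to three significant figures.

37.7 m/s

At the maximum speed, friction acts down the slope at its limiting value f = μN. Radially (horizontal, toward centre): N sinθ + μN cosθ = mv²/r. Vertically: N cosθ − μN sinθ = mg.
Dividing: v² = r g (sinθ + μcosθ)/(cosθ − μsinθ).
sinθ + μcosθ = 0.2453 + 0.641×0.9694 = 0.8667; cosθ − μsinθ = 0.9694 − 0.641×0.2453 = 0.8122.
v² = 136 × 9.81 × 0.8667/0.8122 = 1424 m²/s², so v = 37.73 m/s.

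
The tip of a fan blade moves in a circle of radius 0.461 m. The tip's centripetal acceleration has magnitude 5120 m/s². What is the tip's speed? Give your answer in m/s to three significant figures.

a_c = v²/r ⇒ v = √(a_c · r) = √(5120 × 0.461) = √2360 = 48.58 m/s.

48.6 m/s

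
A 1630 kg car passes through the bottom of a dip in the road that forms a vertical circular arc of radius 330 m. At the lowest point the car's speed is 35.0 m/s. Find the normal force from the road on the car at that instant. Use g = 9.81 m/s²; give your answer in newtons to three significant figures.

22000 N

At the lowest point, N points up (toward the centre) and the weight mg points down (away from the centre), so the net inward force is N − mg = mv²/r.
N = m(v²/r + g) = 1630 × ((35.0)²/330 + 9.81) = 1630 × (3.712 + 9.81) = 1630 × 13.52 = 22040 N.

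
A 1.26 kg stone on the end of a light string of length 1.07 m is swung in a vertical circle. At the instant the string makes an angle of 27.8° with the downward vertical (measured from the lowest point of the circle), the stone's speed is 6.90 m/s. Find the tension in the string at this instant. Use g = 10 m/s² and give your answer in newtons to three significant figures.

67.2 N

Take the radial direction toward the centre of the circle as positive. The component of the weight along the string toward the centre is −mg cos φ (φ measured from the bottom), so Newton's second law along the string gives T − mg cos φ = m v²/r.
cos 27.8° = 0.8846, so T = m(v²/r + g cos φ) = 1.26 × ((6.90)²/1.07 + 10.0 × 0.8846) = 1.26 × (44.50 + (8.846)) = 1.26 × 53.34 = 67.21 N.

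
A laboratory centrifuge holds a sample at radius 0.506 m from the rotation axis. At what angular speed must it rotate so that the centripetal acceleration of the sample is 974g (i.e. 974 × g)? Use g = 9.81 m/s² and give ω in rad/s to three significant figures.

137 rad/s

Centripetal acceleration a_c = ω²r. Setting ω²r = 974g:
ω = √(974g / r) = √(974 × 9.81 / 0.506) = √18880 = 137.4 rad/s.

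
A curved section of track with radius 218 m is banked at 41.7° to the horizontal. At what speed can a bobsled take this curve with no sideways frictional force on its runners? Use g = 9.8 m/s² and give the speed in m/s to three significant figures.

43.6 m/s

On a frictionless banked curve, N sinθ = mv²/r and N cosθ = mg, so tanθ = v²/(rg).
v = √(r g tanθ) = √(218 × 9.8 × tan 41.7°) = √(218 × 9.8 × 0.8910) = √1903 = 43.63 m/s.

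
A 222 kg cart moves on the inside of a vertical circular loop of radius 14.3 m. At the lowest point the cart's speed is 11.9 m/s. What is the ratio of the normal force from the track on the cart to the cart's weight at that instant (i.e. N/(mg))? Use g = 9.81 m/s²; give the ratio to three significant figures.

At the bottom, N − mg = mv²/r, so N = m(v²/r + g) and N/(mg) = v²/(rg) + 1 = (11.9)²/(14.3 × 9.81) + 1 = 1.009 + 1 = 2.009.

2.01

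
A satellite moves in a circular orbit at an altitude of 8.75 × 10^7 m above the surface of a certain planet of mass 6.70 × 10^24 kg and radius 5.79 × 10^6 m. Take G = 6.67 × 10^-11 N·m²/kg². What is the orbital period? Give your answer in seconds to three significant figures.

r = R + h = 5.79 × 10^6 + 8.75 × 10^7 = 9.329 × 10^7 m. Gravity provides the centripetal force: G M m / r² = m v² / r ⇒ v = √(GM/r) = 2189 m/s.
T = 2πr/v = 2π × 9.329 × 10^7 / 2189 = 267800 s.

268000 s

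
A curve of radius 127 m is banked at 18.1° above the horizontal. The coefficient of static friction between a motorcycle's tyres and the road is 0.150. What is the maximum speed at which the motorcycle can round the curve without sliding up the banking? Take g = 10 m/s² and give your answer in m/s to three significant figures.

At the maximum speed, friction acts down the slope at its limiting value f = μN. Radially (horizontal, toward centre): N sinθ + μN cosθ = mv²/r. Vertically: N cosθ − μN sinθ = mg.
Dividing: v² = r g (sinθ + μcosθ)/(cosθ − μsinθ).
sinθ + μcosθ = 0.3107 + 0.150×0.9505 = 0.4533; cosθ − μsinθ = 0.9505 − 0.150×0.3107 = 0.9039.
v² = 127 × 10.0 × 0.4533/0.9039 = 636.8 m²/s², so v = 25.24 m/s.

25.2 m/s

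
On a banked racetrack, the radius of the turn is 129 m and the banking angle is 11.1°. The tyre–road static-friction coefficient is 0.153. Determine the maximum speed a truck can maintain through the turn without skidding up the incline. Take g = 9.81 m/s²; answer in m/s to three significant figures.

At the maximum speed, friction acts down the slope at its limiting value f = μN. Radially (horizontal, toward centre): N sinθ + μN cosθ = mv²/r. Vertically: N cosθ − μN sinθ = mg.
Dividing: v² = r g (sinθ + μcosθ)/(cosθ − μsinθ).
sinθ + μcosθ = 0.1925 + 0.153×0.9813 = 0.3427; cosθ − μsinθ = 0.9813 − 0.153×0.1925 = 0.9518.
v² = 129 × 9.81 × 0.3427/0.9518 = 455.6 m²/s², so v = 21.34 m/s.

21.3 m/s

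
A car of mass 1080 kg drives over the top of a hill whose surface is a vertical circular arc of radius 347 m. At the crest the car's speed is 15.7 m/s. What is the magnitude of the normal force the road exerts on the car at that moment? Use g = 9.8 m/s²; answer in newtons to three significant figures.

9820 N

At the crest the centripetal acceleration points downward (toward the centre of the arc), so mg − N = mv²/r.
N = m(g − v²/r) = 1080 × (9.8 − (15.7)²/347) = 1080 × (9.8 − 0.7103) = 1080 × 9.090 = 9817 N.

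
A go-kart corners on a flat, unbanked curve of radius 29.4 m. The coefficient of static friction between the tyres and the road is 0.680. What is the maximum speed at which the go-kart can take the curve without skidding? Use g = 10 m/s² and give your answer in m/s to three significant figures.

On a flat curve, static friction is the only horizontal force, so it must supply the full centripetal force: μ_s m g = m v²/r.
Mass cancels: v_max = √(μ_s g r) = √(0.680 × 10.0 × 29.4) = √199.9 = 14.14 m/s.

14.1 m/s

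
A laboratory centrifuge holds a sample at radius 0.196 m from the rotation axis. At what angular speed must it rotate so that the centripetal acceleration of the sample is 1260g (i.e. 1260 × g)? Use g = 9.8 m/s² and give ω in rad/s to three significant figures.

251 rad/s

Centripetal acceleration a_c = ω²r. Setting ω²r = 1260g:
ω = √(1260g / r) = √(1260 × 9.8 / 0.196) = √63000 = 251.0 rad/s.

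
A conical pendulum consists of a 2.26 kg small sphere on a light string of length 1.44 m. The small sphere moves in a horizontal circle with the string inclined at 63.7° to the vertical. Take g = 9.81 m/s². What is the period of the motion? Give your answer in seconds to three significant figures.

r = L sinθ = 1.291 m. From T sinθ = mω²r and T cosθ = mg: tanθ = ω²r/g, so ω² = g tanθ / r = g/(L cosθ).
ω = √(g/(L cosθ)) = √(9.81/(1.44 × 0.4431)) = √15.38 = 3.921 rad/s.
Period = 2π/ω = 1.602 s.

1.60 s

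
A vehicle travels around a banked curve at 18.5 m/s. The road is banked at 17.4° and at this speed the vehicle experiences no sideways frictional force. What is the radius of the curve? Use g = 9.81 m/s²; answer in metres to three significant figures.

111 m

Frictionless banking: tanθ = v²/(rg), so r = v²/(g tanθ).
r = (18.5)²/(9.81 × tan 17.4°) = 342.2/(9.81 × 0.3134) = 342.2/3.074 = 111.3 m.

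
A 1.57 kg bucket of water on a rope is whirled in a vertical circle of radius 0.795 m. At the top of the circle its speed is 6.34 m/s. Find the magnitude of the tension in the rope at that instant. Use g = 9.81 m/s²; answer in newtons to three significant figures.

64.0 N

At the top, both T and the weight mg point inward (toward the centre), so T + mg = mv²/r.
T = m(v²/r − g) = 1.57 × ((6.34)²/0.795 − 9.81) = 1.57 × (50.56 − 9.81) = 1.57 × 40.75 = 63.98 N.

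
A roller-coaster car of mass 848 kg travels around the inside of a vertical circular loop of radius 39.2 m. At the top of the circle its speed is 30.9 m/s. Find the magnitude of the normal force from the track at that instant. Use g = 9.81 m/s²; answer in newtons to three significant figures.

At the top, both N and the weight mg point inward (toward the centre), so N + mg = mv²/r.
N = m(v²/r − g) = 848 × ((30.9)²/39.2 − 9.81) = 848 × (24.36 − 9.81) = 848 × 14.55 = 12340 N.

12300 N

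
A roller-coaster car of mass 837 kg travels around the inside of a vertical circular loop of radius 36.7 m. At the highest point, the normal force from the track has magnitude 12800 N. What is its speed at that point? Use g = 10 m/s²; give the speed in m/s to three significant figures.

30.5 m/s

At the top, N + mg = mv²/r, so v = √(r(N/m + g)) = √(36.7 × (12800/837 + 10.0)) = √(36.7 × 25.29) = √928.2 = 30.47 m/s.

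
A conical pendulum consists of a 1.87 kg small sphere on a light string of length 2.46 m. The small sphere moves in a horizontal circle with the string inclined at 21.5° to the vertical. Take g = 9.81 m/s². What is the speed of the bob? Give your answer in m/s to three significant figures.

The radius of the circle is r = L sinθ = 2.46 × sin 21.5° = 0.9016 m.
Horizontally T sinθ = mv²/r and vertically T cosθ = mg, so tanθ = v²/(rg).
v = √(r g tanθ) = √(0.9016 × 9.81 × 0.3939) = √3.484 = 1.867 m/s.

1.87 m/s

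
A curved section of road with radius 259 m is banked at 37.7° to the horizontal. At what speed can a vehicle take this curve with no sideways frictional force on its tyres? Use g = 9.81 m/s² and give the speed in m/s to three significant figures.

44.3 m/s

On a frictionless banked curve, N sinθ = mv²/r and N cosθ = mg, so tanθ = v²/(rg).
v = √(r g tanθ) = √(259 × 9.81 × tan 37.7°) = √(259 × 9.81 × 0.7729) = √1964 = 44.31 m/s.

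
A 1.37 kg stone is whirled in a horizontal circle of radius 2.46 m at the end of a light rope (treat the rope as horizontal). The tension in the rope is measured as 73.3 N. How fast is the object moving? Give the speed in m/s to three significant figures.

T = m v²/r ⇒ v = √(T r / m) = √(73.3 × 2.46 / 1.37) = √131.6 = 11.47 m/s.

11.5 m/s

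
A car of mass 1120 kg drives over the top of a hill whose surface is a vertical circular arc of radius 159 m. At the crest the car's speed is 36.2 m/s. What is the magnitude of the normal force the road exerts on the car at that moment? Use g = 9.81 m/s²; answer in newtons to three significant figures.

1760 N

At the crest the centripetal acceleration points downward (toward the centre of the arc), so mg − N = mv²/r.
N = m(g − v²/r) = 1120 × (9.81 − (36.2)²/159) = 1120 × (9.81 − 8.242) = 1120 × 1.568 = 1756 N.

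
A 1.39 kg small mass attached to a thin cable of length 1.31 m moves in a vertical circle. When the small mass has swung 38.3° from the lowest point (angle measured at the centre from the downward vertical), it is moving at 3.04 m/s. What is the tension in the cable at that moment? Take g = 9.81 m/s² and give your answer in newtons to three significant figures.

20.5 N

Take the radial direction toward the centre of the circle as positive. The component of the weight along the string toward the centre is −mg cos φ (φ measured from the bottom), so Newton's second law along the string gives T − mg cos φ = m v²/r.
cos 38.3° = 0.7848, so T = m(v²/r + g cos φ) = 1.39 × ((3.04)²/1.31 + 9.81 × 0.7848) = 1.39 × (7.055 + (7.699)) = 1.39 × 14.75 = 20.51 N.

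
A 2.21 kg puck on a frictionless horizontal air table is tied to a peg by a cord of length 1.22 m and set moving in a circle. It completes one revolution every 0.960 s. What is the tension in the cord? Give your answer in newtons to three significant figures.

115 N

v = 2πr/T = 2π × 1.22/0.960 = 7.985 m/s.
The tension is the only horizontal force, so it supplies the full centripetal force: T = m v²/r = 2.21 × (7.985)²/1.22 = 2.21 × 63.76/1.22 = 115.5 N.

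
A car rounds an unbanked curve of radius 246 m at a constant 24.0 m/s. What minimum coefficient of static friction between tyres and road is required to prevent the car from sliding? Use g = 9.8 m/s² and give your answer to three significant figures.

Friction provides the centripetal force: μ_s m g = m v²/r, so μ_s = v²/(g r) = (24.00)²/(9.8 × 246) = 576.0/2411 = 0.2389.

0.239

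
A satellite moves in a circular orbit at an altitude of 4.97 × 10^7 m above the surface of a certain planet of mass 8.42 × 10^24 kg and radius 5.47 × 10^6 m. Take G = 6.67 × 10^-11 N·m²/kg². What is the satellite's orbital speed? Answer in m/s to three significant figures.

3190 m/s

Orbital radius r = R + h = 5.47 × 10^6 + 4.97 × 10^7 = 5.517 × 10^7 m.
Gravity supplies the centripetal force: G M m / r² = m v² / r, so v = √(GM/r).
v = √(6.67 × 10^-11 × 8.42 × 10^24 / 5.517 × 10^7) = √(1.018 × 10^7) = 3191 m/s.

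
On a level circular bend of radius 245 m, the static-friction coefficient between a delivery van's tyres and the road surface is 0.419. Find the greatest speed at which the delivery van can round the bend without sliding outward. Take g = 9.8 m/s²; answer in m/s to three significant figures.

31.7 m/s

The only inward force on a level bend is static friction, so at the limit f_s = μ_s N = μ_s m g = m v²/r.
Mass cancels: v_max = √(μ_s g r) = √(0.419 × 9.8 × 245) = √1006 = 31.72 m/s.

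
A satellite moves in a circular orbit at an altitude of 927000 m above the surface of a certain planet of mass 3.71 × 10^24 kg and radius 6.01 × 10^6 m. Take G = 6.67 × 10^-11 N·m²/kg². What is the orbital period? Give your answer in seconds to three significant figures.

r = R + h = 6.01 × 10^6 + 927000 = 6.937 × 10^6 m. Gravity provides the centripetal force: G M m / r² = m v² / r ⇒ v = √(GM/r) = 5973 m/s.
T = 2πr/v = 2π × 6.937 × 10^6 / 5973 = 7298 s.

7300 s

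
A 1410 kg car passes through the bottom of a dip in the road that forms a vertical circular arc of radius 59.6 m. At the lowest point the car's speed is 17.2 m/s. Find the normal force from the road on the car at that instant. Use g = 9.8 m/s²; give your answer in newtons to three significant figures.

20800 N

At the lowest point, N points up (toward the centre) and the weight mg points down (away from the centre), so the net inward force is N − mg = mv²/r.
N = m(v²/r + g) = 1410 × ((17.2)²/59.6 + 9.8) = 1410 × (4.964 + 9.8) = 1410 × 14.76 = 20820 N.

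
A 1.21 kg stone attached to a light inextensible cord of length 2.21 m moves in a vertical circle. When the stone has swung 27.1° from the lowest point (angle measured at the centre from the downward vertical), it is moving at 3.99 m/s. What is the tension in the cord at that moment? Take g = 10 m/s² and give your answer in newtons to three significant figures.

Take the radial direction toward the centre of the circle as positive. The component of the weight along the string toward the centre is −mg cos φ (φ measured from the bottom), so Newton's second law along the string gives T − mg cos φ = m v²/r.
cos 27.1° = 0.8902, so T = m(v²/r + g cos φ) = 1.21 × ((3.99)²/2.21 + 10.0 × 0.8902) = 1.21 × (7.204 + (8.902)) = 1.21 × 16.11 = 19.49 N.

19.5 N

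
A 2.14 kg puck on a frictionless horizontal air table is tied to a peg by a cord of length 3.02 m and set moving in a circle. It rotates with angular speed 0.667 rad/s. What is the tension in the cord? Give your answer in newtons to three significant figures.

2.88 N

v = ωr = 0.667 × 3.02 = 2.014 m/s.
The tension is the only horizontal force, so it supplies the full centripetal force: T = m v²/r = 2.14 × (2.014)²/3.02 = 2.14 × 4.058/3.02 = 2.875 N.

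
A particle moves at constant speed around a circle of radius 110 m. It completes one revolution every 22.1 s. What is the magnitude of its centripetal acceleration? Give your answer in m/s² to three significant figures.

v = 2πr/T = 2π × 110/22.1 = 31.27 m/s.
a_c = v²/r = (31.27)²/110 = 978.0/110 = 8.891 m/s².

8.89 m/s²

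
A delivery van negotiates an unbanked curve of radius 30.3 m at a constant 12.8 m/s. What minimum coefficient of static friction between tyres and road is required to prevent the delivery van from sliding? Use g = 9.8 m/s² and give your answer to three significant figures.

0.552

Friction provides the centripetal force: μ_s m g = m v²/r, so μ_s = v²/(g r) = (12.80)²/(9.8 × 30.3) = 163.8/296.9 = 0.5518.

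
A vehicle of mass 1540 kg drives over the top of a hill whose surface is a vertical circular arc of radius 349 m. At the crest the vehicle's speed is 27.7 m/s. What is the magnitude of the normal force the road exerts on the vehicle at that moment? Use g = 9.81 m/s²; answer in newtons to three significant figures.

At the crest the centripetal acceleration points downward (toward the centre of the arc), so mg − N = mv²/r.
N = m(g − v²/r) = 1540 × (9.81 − (27.7)²/349) = 1540 × (9.81 − 2.199) = 1540 × 7.611 = 11720 N.

11700 N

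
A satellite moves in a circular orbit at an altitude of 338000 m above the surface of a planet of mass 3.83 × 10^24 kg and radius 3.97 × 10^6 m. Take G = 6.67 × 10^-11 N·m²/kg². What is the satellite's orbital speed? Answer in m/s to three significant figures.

Orbital radius r = R + h = 3.97 × 10^6 + 338000 = 4.308 × 10^6 m.
Gravity supplies the centripetal force: G M m / r² = m v² / r, so v = √(GM/r).
v = √(6.67 × 10^-11 × 3.83 × 10^24 / 4.308 × 10^6) = √(5.930 × 10^7) = 7701 m/s.

7700 m/s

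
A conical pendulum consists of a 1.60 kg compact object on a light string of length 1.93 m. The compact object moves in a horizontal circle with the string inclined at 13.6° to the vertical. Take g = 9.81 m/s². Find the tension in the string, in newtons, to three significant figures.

16.1 N

Vertically the bob has no acceleration, so T cosθ = mg.
T = mg/cosθ = 1.60 × 9.81 / cos 13.6° = 15.70/0.9720 = 16.15 N.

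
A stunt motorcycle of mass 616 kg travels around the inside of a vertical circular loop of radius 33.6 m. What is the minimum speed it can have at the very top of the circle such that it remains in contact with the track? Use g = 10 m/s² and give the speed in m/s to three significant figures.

At the highest point the centre is directly below, so both the weight and N act inward: N + mg = mv²/r.
At minimum speed N → 0, so mg = mv_min²/r ⇒ v_min = √(g r) = √(10.0 × 33.6) = 18.33 m/s.

18.3 m/s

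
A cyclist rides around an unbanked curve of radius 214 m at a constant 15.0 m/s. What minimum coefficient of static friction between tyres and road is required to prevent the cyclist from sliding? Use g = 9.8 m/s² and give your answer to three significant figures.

0.107

Friction provides the centripetal force: μ_s m g = m v²/r, so μ_s = v²/(g r) = (15.00)²/(9.8 × 214) = 225.0/2097 = 0.1073.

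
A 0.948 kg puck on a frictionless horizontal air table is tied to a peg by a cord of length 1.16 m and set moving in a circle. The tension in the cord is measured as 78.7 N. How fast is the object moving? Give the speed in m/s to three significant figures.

T = m v²/r ⇒ v = √(T r / m) = √(78.7 × 1.16 / 0.948) = √96.30 = 9.813 m/s.

9.81 m/s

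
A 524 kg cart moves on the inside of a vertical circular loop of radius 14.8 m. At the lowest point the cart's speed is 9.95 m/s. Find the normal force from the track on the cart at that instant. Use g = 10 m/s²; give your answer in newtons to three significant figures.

At the lowest point, N points up (toward the centre) and the weight mg points down (away from the centre), so the net inward force is N − mg = mv²/r.
N = m(v²/r + g) = 524 × ((9.95)²/14.8 + 10.0) = 524 × (6.689 + 10.0) = 524 × 16.69 = 8745 N.

8750 N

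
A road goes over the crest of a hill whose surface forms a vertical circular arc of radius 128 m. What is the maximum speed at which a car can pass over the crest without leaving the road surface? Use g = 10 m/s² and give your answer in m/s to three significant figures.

35.8 m/s

At the crest the centre of the circle is below the car, so the net downward (centripetal) force is mg − N = mv²/r.
The car leaves the road when N → 0, giving v_max = √(g r) = √(10.0 × 128) = 35.78 m/s.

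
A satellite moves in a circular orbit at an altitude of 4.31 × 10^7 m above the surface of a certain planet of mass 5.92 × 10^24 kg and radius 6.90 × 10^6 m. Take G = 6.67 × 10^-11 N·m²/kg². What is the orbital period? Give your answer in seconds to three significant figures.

r = R + h = 6.90 × 10^6 + 4.31 × 10^7 = 5.000 × 10^7 m. Gravity provides the centripetal force: G M m / r² = m v² / r ⇒ v = √(GM/r) = 2810 m/s.
T = 2πr/v = 2π × 5.000 × 10^7 / 2810 = 111800 s.

112000 s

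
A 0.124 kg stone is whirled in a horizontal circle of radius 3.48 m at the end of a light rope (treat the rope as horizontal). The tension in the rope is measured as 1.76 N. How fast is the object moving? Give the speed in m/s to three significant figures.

7.03 m/s

T = m v²/r ⇒ v = √(T r / m) = √(1.76 × 3.48 / 0.124) = √49.39 = 7.028 m/s.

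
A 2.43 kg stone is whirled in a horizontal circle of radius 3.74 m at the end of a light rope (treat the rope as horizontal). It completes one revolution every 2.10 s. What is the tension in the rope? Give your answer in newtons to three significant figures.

v = 2πr/T = 2π × 3.74/2.10 = 11.19 m/s.
The tension is the only horizontal force, so it supplies the full centripetal force: T = m v²/r = 2.43 × (11.19)²/3.74 = 2.43 × 125.2/3.74 = 81.36 N.

81.4 N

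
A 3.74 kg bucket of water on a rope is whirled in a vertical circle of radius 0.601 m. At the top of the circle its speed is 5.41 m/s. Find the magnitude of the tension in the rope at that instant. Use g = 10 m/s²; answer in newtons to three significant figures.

At the top, both T and the weight mg point inward (toward the centre), so T + mg = mv²/r.
T = m(v²/r − g) = 3.74 × ((5.41)²/0.601 − 10.0) = 3.74 × (48.70 − 10.0) = 3.74 × 38.70 = 144.7 N.

145 N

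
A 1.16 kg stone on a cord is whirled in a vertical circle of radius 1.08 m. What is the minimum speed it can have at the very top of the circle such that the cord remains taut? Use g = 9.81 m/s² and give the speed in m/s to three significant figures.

3.25 m/s

At the top, both weight mg and T point toward the centre: T + mg = mv²/r.
At minimum speed T → 0, so mg = mv_min²/r ⇒ v_min = √(g r) = √(9.81 × 1.08) = 3.255 m/s.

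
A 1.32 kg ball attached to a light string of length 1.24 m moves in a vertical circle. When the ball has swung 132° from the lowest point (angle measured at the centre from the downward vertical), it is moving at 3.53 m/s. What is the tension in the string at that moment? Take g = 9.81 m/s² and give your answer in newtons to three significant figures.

Take the radial direction toward the centre of the circle as positive. The component of the weight along the string toward the centre is −mg cos φ (φ measured from the bottom), so Newton's second law along the string gives T − mg cos φ = m v²/r.
cos 132° = -0.6691, so T = m(v²/r + g cos φ) = 1.32 × ((3.53)²/1.24 + 9.81 × -0.6691) = 1.32 × (10.05 + (-6.564)) = 1.32 × 3.485 = 4.600 N.

4.60 N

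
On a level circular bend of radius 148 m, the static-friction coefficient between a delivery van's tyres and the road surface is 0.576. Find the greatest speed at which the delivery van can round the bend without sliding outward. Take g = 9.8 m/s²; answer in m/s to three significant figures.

28.9 m/s

The only inward force on a level bend is static friction, so at the limit f_s = μ_s N = μ_s m g = m v²/r.
Mass cancels: v_max = √(μ_s g r) = √(0.576 × 9.8 × 148) = √835.4 = 28.90 m/s.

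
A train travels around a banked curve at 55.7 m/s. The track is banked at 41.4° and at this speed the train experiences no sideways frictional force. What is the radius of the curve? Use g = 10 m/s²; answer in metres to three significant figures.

Frictionless banking: tanθ = v²/(rg), so r = v²/(g tanθ).
r = (55.7)²/(10.0 × tan 41.4°) = 3102/(10.0 × 0.8816) = 3102/8.816 = 351.9 m.

352 m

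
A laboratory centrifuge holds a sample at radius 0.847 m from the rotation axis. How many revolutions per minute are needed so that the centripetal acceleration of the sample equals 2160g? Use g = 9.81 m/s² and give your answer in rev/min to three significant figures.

Require ω²r = 2160g, so ω = √(2160 × 9.81/0.847) = 158.2 rad/s.
In rev/min: ω × 60/(2π) = 158.2 × 60/(2π) = 1510 rev/min.

1510 rev/min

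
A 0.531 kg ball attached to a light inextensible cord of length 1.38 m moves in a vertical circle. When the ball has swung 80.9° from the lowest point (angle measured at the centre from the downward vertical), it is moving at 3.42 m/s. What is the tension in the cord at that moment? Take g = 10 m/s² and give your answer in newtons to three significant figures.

5.34 N

Take the radial direction toward the centre of the circle as positive. The component of the weight along the string toward the centre is −mg cos φ (φ measured from the bottom), so Newton's second law along the string gives T − mg cos φ = m v²/r.
cos 80.9° = 0.1582, so T = m(v²/r + g cos φ) = 0.531 × ((3.42)²/1.38 + 10.0 × 0.1582) = 0.531 × (8.476 + (1.582)) = 0.531 × 10.06 = 5.340 N.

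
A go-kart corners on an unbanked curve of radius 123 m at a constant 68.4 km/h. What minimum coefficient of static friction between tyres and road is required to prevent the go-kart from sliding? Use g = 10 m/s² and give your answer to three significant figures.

v = 68.4/3.6 = 19.00 m/s.
Friction provides the centripetal force: μ_s m g = m v²/r, so μ_s = v²/(g r) = (19.00)²/(10.0 × 123) = 361.0/1230 = 0.2935.

0.293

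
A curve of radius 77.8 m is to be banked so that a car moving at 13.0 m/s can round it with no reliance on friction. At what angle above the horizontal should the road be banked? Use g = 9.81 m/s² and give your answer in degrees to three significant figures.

With no friction, the horizontal component of the normal force provides the centripetal force: N sinθ = mv²/r, while N cosθ = mg vertically.
Dividing: tanθ = v²/(r g) = (13.0)²/(77.8 × 9.81) = 169.0/763.2 = 0.2214.
θ = arctan(0.2214) = 12.49°.

12.5°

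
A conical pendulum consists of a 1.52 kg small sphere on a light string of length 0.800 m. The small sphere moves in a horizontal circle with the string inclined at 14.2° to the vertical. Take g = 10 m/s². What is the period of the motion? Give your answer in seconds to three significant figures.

1.75 s

r = L sinθ = 0.1962 m. From T sinθ = mω²r and T cosθ = mg: tanθ = ω²r/g, so ω² = g tanθ / r = g/(L cosθ).
ω = √(g/(L cosθ)) = √(10.0/(0.800 × 0.9694)) = √12.89 = 3.591 rad/s.
Period = 2π/ω = 1.750 s.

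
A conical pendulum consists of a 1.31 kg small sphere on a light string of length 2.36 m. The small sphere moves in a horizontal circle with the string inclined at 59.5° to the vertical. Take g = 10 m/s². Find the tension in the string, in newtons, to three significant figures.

25.8 N

Vertically the bob has no acceleration, so T cosθ = mg.
T = mg/cosθ = 1.31 × 10.0 / cos 59.5° = 13.10/0.5075 = 25.81 N.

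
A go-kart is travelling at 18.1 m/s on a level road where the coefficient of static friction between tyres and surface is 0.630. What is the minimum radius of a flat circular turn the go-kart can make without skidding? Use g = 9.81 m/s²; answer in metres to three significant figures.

53.0 m

At the limit, μ_s m g = m v²/r, so r_min = v²/(μ_s g) = (18.1)²/(0.630 × 9.81) = 327.6/6.180 = 53.01 m.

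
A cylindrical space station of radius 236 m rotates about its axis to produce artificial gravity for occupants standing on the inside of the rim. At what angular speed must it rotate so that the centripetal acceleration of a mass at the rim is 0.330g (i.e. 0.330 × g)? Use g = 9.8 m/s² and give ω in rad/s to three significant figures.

0.117 rad/s

Centripetal acceleration a_c = ω²r. Setting ω²r = 0.330g:
ω = √(0.330g / r) = √(0.330 × 9.8 / 236) = √0.01370 = 0.1171 rad/s.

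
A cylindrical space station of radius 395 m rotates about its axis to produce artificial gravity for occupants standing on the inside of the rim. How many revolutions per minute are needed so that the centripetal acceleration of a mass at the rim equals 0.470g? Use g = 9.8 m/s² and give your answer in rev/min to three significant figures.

Require ω²r = 0.470g, so ω = √(0.470 × 9.8/395) = 0.1080 rad/s.
In rev/min: ω × 60/(2π) = 0.1080 × 60/(2π) = 1.031 rev/min.

1.03 rev/min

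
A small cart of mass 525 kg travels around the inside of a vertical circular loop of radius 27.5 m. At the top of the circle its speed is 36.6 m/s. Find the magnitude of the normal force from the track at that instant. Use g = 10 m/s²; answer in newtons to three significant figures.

20300 N

At the top, both N and the weight mg point inward (toward the centre), so N + mg = mv²/r.
N = m(v²/r − g) = 525 × ((36.6)²/27.5 − 10.0) = 525 × (48.71 − 10.0) = 525 × 38.71 = 20320 N.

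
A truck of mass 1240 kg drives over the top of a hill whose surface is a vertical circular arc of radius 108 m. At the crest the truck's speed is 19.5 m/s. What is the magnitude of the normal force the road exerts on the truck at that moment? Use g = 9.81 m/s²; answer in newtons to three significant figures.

7800 N

At the crest the centripetal acceleration points downward (toward the centre of the arc), so mg − N = mv²/r.
N = m(g − v²/r) = 1240 × (9.81 − (19.5)²/108) = 1240 × (9.81 − 3.521) = 1240 × 6.289 = 7799 N.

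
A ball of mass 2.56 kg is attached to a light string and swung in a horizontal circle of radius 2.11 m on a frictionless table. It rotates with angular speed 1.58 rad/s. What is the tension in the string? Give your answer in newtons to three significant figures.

v = ωr = 1.58 × 2.11 = 3.334 m/s.
The tension is the only horizontal force, so it supplies the full centripetal force: T = m v²/r = 2.56 × (3.334)²/2.11 = 2.56 × 11.11/2.11 = 13.48 N.

13.5 N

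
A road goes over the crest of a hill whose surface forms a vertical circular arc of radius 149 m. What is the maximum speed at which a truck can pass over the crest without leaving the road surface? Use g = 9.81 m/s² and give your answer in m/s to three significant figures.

At the crest the centre of the circle is below the truck, so the net downward (centripetal) force is mg − N = mv²/r.
The truck leaves the road when N → 0, giving v_max = √(g r) = √(9.81 × 149) = 38.23 m/s.

38.2 m/s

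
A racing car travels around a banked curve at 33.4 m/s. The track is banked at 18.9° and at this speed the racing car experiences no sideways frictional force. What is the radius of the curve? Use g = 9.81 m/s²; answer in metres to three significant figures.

Frictionless banking: tanθ = v²/(rg), so r = v²/(g tanθ).
r = (33.4)²/(9.81 × tan 18.9°) = 1116/(9.81 × 0.3424) = 1116/3.359 = 332.1 m.

332 m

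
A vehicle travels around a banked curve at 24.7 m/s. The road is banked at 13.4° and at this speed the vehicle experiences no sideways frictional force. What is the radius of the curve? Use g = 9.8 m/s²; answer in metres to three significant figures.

Frictionless banking: tanθ = v²/(rg), so r = v²/(g tanθ).
r = (24.7)²/(9.8 × tan 13.4°) = 610.1/(9.8 × 0.2382) = 610.1/2.335 = 261.3 m.

261 m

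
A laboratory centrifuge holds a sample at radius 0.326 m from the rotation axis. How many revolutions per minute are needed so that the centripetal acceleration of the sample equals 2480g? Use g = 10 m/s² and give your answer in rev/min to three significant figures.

2630 rev/min

Require ω²r = 2480g, so ω = √(2480 × 10.0/0.326) = 275.8 rad/s.
In rev/min: ω × 60/(2π) = 275.8 × 60/(2π) = 2634 rev/min.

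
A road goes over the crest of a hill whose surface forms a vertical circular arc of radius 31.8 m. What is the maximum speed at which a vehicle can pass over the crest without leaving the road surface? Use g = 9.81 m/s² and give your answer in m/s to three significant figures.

17.7 m/s

At the crest the centre of the circle is below the vehicle, so the net downward (centripetal) force is mg − N = mv²/r.
The vehicle leaves the road when N → 0, giving v_max = √(g r) = √(9.81 × 31.8) = 17.66 m/s.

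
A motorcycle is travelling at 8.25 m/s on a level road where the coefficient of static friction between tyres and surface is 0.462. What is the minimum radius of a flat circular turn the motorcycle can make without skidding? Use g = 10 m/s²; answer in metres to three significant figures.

14.7 m

At the limit, μ_s m g = m v²/r, so r_min = v²/(μ_s g) = (8.25)²/(0.462 × 10.0) = 68.06/4.620 = 14.73 m.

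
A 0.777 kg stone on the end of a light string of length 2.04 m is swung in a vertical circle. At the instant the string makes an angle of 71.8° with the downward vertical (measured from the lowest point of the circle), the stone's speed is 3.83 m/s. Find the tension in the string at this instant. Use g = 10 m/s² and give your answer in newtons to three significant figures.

Take the radial direction toward the centre of the circle as positive. The component of the weight along the string toward the centre is −mg cos φ (φ measured from the bottom), so Newton's second law along the string gives T − mg cos φ = m v²/r.
cos 71.8° = 0.3123, so T = m(v²/r + g cos φ) = 0.777 × ((3.83)²/2.04 + 10.0 × 0.3123) = 0.777 × (7.191 + (3.123)) = 0.777 × 10.31 = 8.014 N.

8.01 N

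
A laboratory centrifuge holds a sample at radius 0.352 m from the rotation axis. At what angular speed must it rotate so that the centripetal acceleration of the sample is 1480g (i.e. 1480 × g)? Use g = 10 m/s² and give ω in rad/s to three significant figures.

Centripetal acceleration a_c = ω²r. Setting ω²r = 1480g:
ω = √(1480g / r) = √(1480 × 10.0 / 0.352) = √42050 = 205.0 rad/s.

205 rad/s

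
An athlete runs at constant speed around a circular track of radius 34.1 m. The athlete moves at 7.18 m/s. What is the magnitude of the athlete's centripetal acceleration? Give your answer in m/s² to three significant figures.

1.51 m/s²

a_c = v²/r = (7.180)²/34.1 = 51.55/34.1 = 1.512 m/s².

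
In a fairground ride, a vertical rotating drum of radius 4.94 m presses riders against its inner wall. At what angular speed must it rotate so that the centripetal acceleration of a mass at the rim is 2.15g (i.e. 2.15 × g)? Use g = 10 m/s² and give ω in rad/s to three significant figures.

2.09 rad/s

Centripetal acceleration a_c = ω²r. Setting ω²r = 2.15g:
ω = √(2.15g / r) = √(2.15 × 10.0 / 4.94) = √4.352 = 2.086 rad/s.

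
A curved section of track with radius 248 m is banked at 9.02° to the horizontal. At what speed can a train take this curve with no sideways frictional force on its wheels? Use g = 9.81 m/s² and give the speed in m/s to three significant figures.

On a frictionless banked curve, N sinθ = mv²/r and N cosθ = mg, so tanθ = v²/(rg).
v = √(r g tanθ) = √(248 × 9.81 × tan 9.02°) = √(248 × 9.81 × 0.1587) = √386.2 = 19.65 m/s.

19.7 m/s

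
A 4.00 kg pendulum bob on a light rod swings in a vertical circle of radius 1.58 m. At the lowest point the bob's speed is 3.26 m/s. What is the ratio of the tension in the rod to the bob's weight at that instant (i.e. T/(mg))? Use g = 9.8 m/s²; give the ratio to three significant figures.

1.69

At the bottom, T − mg = mv²/r, so T = m(v²/r + g) and T/(mg) = v²/(rg) + 1 = (3.26)²/(1.58 × 9.8) + 1 = 0.6864 + 1 = 1.686.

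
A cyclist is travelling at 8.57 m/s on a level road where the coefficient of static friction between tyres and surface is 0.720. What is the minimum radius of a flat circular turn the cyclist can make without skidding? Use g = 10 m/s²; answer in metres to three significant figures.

At the limit, μ_s m g = m v²/r, so r_min = v²/(μ_s g) = (8.57)²/(0.720 × 10.0) = 73.44/7.200 = 10.20 m.

10.2 m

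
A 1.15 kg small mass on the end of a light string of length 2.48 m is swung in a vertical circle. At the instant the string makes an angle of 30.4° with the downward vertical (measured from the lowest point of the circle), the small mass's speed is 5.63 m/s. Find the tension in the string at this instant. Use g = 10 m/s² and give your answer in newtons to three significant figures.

Take the radial direction toward the centre of the circle as positive. The component of the weight along the string toward the centre is −mg cos φ (φ measured from the bottom), so Newton's second law along the string gives T − mg cos φ = m v²/r.
cos 30.4° = 0.8625, so T = m(v²/r + g cos φ) = 1.15 × ((5.63)²/2.48 + 10.0 × 0.8625) = 1.15 × (12.78 + (8.625)) = 1.15 × 21.41 = 24.62 N.

24.6 N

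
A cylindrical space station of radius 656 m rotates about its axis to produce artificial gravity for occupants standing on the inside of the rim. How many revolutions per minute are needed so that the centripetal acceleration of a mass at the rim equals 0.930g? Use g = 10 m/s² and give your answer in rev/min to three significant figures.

Require ω²r = 0.930g, so ω = √(0.930 × 10.0/656) = 0.1191 rad/s.
In rev/min: ω × 60/(2π) = 0.1191 × 60/(2π) = 1.137 rev/min.

1.14 rev/min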